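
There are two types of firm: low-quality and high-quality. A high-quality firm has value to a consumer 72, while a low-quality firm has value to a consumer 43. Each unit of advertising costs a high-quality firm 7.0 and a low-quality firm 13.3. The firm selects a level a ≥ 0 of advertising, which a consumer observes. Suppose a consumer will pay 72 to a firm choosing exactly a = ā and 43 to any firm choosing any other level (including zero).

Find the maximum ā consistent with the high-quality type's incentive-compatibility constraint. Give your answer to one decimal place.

4.1

Choosing ā yields the high-quality type 72 − 7.0·ā; choosing zero yields 43.
The high-quality type is indifferent at 72 − 7.0·ā = 43, i.e. ā = (72 − 43) / 7.0 ≈ 4.1.
For any ā above 4.1 the high-quality type would rather pool at zero, so separation collapses.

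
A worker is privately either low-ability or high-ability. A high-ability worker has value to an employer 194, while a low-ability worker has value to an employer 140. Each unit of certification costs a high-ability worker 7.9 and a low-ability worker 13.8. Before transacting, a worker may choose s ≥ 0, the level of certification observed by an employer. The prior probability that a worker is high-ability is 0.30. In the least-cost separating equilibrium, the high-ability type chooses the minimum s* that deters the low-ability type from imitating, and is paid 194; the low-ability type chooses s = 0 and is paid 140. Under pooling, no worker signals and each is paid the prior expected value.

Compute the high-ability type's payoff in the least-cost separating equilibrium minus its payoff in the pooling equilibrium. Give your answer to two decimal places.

Least-cost separating signal: s* solves 140 = 194 − 13.8·s*, so s* = (194 − 140)/13.8 ≈ 3.9130.
High-ability type's separating payoff: 194 − 7.9 × s* = 194 − 7.9 × (194 − 140)/13.8 = 194 − 426.6/13.8 ≈ 163.0870.
Pooling payoff: 0.30 × 194 + 0.70 × 140 = 156.2.
Difference: 163.0870 − 156.2 = 6.887, i.e. 6.89 to two decimal places.
The high-ability type prefers to separate.

6.89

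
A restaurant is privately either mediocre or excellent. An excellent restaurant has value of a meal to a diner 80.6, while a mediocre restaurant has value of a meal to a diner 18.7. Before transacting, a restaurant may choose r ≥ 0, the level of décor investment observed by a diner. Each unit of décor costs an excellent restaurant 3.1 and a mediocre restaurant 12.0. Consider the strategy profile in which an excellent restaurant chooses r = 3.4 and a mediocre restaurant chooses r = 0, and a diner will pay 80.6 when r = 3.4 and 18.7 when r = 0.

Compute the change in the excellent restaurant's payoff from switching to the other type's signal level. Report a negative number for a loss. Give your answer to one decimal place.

-51.4

Playing r = 3.4 the excellent restaurant receives 80.6 − 3.1 × 3.4 = 70.06.
Deviating to r = 0 yields 18.7 instead.
Gain from deviating: 18.7 − 70.06 = -51.36, i.e. -51.4 to one decimal place.
The gain is negative, so the excellent type's incentive-compatibility constraint is satisfied.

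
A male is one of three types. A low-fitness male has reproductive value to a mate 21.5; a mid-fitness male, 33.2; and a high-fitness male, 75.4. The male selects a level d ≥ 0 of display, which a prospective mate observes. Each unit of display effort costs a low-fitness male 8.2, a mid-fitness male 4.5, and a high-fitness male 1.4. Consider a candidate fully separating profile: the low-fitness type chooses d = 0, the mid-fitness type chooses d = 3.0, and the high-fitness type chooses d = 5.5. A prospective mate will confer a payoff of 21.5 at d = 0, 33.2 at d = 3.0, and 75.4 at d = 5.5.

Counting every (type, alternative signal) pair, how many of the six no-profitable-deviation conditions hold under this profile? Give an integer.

3

Mid-fitness (own payoff 33.2 − 4.5×3.0 = 19.7): to d=0 gives 21.5 → profitable ✗; to d=5.5 gives 75.4 − 4.5×5.5 = 50.65 → profitable ✗.
Low-fitness (own payoff 21.5): to d=3.0 gives 33.2 − 8.2×3.0 = 8.6 → no gain ✓; to d=5.5 gives 75.4 − 8.2×5.5 = 30.3 → profitable ✗.
High-fitness (own payoff 75.4 − 1.4×5.5 = 67.7): to d=0 gives 21.5 → no gain ✓; to d=3.0 gives 33.2 − 1.4×3.0 = 29 → no gain ✓.
3 of the 6 constraints hold; not an equilibrium.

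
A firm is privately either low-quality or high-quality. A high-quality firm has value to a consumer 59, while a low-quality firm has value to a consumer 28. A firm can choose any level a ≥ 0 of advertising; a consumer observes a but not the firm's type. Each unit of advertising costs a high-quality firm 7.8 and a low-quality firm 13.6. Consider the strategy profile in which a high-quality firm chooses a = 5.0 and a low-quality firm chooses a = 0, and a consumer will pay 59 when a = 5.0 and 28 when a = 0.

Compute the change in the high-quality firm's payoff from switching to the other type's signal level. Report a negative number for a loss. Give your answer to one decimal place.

Playing a = 5.0 the high-quality firm receives 59 − 7.8 × 5.0 = 20.
Deviating to a = 0 yields 28 instead.
Gain from deviating: 28 − 20 = 8.0.
The gain is positive, so the high-quality type's incentive-compatibility constraint is violated — this profile is not a separating equilibrium.

8.0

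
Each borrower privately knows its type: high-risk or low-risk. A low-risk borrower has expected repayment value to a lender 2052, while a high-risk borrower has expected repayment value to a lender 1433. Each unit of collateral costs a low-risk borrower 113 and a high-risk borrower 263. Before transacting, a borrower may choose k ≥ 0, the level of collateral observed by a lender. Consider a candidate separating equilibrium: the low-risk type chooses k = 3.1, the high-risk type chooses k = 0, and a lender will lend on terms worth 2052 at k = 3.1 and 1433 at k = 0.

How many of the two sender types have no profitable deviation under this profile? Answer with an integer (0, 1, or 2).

High-risk type: stay at 0 → 1433; mimic → 2052 − 263 × 3.1 = 1236.7. IC holds (1433 ≥ 1236.7).
Low-risk type: signal → 2052 − 113 × 3.1 = 1701.7; deviate to 0 → 1433. IC holds (1701.7 ≥ 1433).
2 of 2 constraints hold, so this is a separating equilibrium.

2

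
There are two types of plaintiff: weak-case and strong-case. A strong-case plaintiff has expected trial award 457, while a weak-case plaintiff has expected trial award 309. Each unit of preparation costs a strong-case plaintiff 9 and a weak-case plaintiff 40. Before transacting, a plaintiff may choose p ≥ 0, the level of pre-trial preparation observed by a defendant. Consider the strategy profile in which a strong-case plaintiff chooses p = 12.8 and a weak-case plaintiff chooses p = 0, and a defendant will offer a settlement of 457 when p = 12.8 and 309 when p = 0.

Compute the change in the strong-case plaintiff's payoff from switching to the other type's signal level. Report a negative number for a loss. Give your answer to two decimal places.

-32.80

Playing p = 12.8 the strong-case plaintiff receives 457 − 9 × 12.8 = 341.8.
Deviating to p = 0 yields 309 instead.
Gain from deviating: 309 − 341.8 = -32.80.
The gain is negative, so the strong-case type's incentive-compatibility constraint is satisfied.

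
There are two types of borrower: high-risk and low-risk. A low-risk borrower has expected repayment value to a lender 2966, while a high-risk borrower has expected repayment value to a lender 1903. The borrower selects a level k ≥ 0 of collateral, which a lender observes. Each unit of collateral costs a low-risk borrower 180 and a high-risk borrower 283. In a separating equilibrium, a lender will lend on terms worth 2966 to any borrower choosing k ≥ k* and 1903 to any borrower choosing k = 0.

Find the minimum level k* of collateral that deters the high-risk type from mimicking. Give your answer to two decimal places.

3.76

A high-risk borrower choosing k = 0 receives 1903.
Imitating at k* instead would pay 2966 at cost 283·k*, netting 2966 − 283·k*.
Indifference: 1903 = 2966 − 283·k*, so k* = (2966 − 1903) / 283 ≈ 3.76.
This is the high-risk type's binding incentive-compatibility constraint; any k ≥ 3.76 sustains separation on that side.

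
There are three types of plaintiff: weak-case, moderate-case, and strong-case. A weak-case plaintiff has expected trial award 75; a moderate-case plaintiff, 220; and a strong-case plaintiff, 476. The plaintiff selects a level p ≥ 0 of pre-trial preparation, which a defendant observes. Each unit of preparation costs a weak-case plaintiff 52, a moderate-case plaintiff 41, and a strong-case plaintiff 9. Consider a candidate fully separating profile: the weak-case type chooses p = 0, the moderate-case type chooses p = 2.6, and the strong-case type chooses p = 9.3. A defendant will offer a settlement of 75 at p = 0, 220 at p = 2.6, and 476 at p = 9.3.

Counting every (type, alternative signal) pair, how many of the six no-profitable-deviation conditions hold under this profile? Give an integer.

5

Moderate-case (own payoff 220 − 41×2.6 = 113.4): to p=0 gives 75 → no gain ✓; to p=9.3 gives 476 − 41×9.3 = 94.7 → no gain ✓.
Strong-case (own payoff 476 − 9×9.3 = 392.3): to p=0 gives 75 → no gain ✓; to p=2.6 gives 220 − 9×2.6 = 196.6 → no gain ✓.
Weak-case (own payoff 75): to p=2.6 gives 220 − 52×2.6 = 84.8 → profitable ✗; to p=9.3 gives 476 − 52×9.3 = -7.6 → no gain ✓.
5 of the 6 constraints hold; not an equilibrium.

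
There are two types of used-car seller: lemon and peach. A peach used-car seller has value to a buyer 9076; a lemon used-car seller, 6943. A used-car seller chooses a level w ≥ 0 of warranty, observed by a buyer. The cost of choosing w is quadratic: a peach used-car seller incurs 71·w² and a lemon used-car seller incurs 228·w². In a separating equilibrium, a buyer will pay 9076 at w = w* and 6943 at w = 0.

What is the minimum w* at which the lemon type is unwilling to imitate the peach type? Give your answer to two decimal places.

3.06

The lemon type at w = 0 receives 6943; imitating at w* yields 9076 − 228·w*².
Indifference: 6943 = 9076 − 228·w*², so w*² = (9076 − 6943) / 228 ≈ 9.3553.
w* = √9.3553 ≈ 3.06.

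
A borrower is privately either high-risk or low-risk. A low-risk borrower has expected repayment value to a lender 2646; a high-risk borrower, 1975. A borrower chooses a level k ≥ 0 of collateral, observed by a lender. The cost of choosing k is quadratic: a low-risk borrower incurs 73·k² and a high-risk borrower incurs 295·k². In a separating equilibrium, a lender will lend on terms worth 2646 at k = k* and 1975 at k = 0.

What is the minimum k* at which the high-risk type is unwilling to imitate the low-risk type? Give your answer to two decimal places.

The high-risk type at k = 0 receives 1975; imitating at k* yields 2646 − 295·k*².
Indifference: 1975 = 2646 − 295·k*², so k*² = (2646 − 1975) / 295 ≈ 2.2746.
k* = √2.2746 ≈ 1.51.

1.51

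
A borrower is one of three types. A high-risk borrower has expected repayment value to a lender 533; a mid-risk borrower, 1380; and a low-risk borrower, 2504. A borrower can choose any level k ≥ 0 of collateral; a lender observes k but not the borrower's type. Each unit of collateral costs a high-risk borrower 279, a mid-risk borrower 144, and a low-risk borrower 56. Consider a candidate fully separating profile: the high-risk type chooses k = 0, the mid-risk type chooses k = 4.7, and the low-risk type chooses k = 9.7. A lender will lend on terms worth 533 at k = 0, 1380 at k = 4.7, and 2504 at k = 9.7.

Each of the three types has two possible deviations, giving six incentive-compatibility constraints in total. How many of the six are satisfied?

Mid-risk (own payoff 1380 − 144×4.7 = 703.2): to k=0 gives 533 → no gain ✓; to k=9.7 gives 2504 − 144×9.7 = 1107.2 → profitable ✗.
High-risk (own payoff 533): to k=4.7 gives 1380 − 279×4.7 = 68.7 → no gain ✓; to k=9.7 gives 2504 − 279×9.7 = -202.3 → no gain ✓.
Low-risk (own payoff 2504 − 56×9.7 = 1960.8): to k=0 gives 533 → no gain ✓; to k=4.7 gives 1380 − 56×4.7 = 1116.8 → no gain ✓.
5 of the 6 constraints hold; not an equilibrium.

5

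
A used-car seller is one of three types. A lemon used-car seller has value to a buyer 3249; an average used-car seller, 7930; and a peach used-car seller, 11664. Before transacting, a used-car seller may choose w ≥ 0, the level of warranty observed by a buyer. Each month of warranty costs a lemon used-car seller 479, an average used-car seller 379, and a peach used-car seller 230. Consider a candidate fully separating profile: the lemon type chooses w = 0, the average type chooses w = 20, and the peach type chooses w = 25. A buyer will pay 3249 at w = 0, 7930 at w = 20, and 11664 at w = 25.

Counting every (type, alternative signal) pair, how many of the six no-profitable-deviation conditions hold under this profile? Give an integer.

4

Lemon (own payoff 3249): to w=20 gives 7930 − 479×20 = -1650 → no gain ✓; to w=25 gives 11664 − 479×25 = -311 → no gain ✓.
Average (own payoff 7930 − 379×20 = 350): to w=0 gives 3249 → profitable ✗; to w=25 gives 11664 − 379×25 = 2189 → profitable ✗.
Peach (own payoff 11664 − 230×25 = 5914): to w=0 gives 3249 → no gain ✓; to w=20 gives 7930 − 230×20 = 3330 → no gain ✓.
4 of the 6 constraints hold; not an equilibrium.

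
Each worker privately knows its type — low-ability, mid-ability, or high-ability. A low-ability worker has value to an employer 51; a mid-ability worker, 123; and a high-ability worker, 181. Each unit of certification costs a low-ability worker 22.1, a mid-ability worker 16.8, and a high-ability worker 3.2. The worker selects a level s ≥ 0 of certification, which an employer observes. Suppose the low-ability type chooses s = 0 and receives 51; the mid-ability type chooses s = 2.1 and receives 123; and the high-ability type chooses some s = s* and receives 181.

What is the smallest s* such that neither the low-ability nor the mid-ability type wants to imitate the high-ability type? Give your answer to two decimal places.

Low-ability type (on-path payoff 51) won't mimic when 51 ≥ 181 − 22.1·s*, i.e. s* ≥ 5.88.
Mid-ability type (on-path payoff 123 − 16.8×2.1 = 87.72) won't mimic when 87.72 ≥ 181 − 16.8·s*, i.e. s* ≥ 5.55.
Both must hold, so s* = max(5.88, 5.55) = 5.88. The low-ability type's constraint binds.

5.88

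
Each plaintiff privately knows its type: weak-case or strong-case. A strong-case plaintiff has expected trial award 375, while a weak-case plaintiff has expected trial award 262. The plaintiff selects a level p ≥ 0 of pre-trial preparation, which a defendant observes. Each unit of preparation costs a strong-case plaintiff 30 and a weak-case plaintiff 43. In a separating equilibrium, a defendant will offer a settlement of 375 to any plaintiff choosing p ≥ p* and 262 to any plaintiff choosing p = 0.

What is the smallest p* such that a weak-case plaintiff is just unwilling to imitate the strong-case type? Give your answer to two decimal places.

2.63

A weak-case plaintiff choosing p = 0 receives 262.
Imitating at p* instead would pay 375 at cost 43·p*, netting 375 − 43·p*.
Indifference: 262 = 375 − 43·p*, so p* = (375 − 262) / 43 ≈ 2.63.
At p* the weak-case type's incentive constraint just binds; the strong-case type strictly prefers p* since its per-unit cost is lower.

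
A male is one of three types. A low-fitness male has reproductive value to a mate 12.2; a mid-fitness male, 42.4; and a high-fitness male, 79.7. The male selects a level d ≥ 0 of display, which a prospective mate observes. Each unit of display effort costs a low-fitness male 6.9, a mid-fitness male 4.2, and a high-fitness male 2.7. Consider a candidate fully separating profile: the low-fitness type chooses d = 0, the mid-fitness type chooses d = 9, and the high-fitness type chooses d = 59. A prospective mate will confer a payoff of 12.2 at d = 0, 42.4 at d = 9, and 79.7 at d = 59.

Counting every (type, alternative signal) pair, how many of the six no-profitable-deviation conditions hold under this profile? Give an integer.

3

High-fitness (own payoff 79.7 − 2.7×59 = -79.6): to d=0 gives 12.2 → profitable ✗; to d=9 gives 42.4 − 2.7×9 = 18.1 → profitable ✗.
Mid-fitness (own payoff 42.4 − 4.2×9 = 4.6): to d=0 gives 12.2 → profitable ✗; to d=59 gives 79.7 − 4.2×59 = -168.1 → no gain ✓.
Low-fitness (own payoff 12.2): to d=9 gives 42.4 − 6.9×9 = -19.7 → no gain ✓; to d=59 gives 79.7 − 6.9×59 = -327.4 → no gain ✓.
3 of the 6 constraints hold; not an equilibrium.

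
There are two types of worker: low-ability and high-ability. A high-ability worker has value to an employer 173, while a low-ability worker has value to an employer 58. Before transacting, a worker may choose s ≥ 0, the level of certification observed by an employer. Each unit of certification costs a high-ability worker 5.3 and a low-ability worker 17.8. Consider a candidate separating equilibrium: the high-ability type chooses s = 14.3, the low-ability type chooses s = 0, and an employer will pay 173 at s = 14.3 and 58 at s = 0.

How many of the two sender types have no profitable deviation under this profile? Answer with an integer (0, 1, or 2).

2

High-ability type: signal → 173 − 5.3 × 14.3 = 97.21; deviate to 0 → 58. IC holds (97.21 ≥ 58).
Low-ability type: stay at 0 → 58; mimic → 173 − 17.8 × 14.3 = -81.54. IC holds (58 ≥ -81.54).
2 of 2 constraints hold, so this is a separating equilibrium.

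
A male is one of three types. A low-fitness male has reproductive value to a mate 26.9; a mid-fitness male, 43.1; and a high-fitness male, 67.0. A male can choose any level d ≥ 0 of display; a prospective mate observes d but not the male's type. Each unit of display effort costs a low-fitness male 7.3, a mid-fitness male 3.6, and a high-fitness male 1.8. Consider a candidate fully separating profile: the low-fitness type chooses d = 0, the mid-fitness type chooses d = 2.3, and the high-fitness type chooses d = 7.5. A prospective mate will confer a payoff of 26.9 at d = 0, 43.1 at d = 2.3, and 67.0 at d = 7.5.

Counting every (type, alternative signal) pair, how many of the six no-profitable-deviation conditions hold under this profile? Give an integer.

Mid-fitness (own payoff 43.1 − 3.6×2.3 = 34.82): to d=0 gives 26.9 → no gain ✓; to d=7.5 gives 67.0 − 3.6×7.5 = 40 → profitable ✗.
Low-fitness (own payoff 26.9): to d=2.3 gives 43.1 − 7.3×2.3 = 26.31 → no gain ✓; to d=7.5 gives 67.0 − 7.3×7.5 = 12.25 → no gain ✓.
High-fitness (own payoff 67.0 − 1.8×7.5 = 53.5): to d=0 gives 26.9 → no gain ✓; to d=2.3 gives 43.1 − 1.8×2.3 = 38.96 → no gain ✓.
5 of the 6 constraints hold; not an equilibrium.

5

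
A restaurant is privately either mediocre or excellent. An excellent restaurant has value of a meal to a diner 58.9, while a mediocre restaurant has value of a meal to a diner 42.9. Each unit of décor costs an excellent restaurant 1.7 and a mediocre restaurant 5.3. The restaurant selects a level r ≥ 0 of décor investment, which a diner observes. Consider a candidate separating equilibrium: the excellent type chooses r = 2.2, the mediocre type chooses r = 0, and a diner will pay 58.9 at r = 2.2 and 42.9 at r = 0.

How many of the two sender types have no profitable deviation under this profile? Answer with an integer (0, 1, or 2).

1

Excellent type: signal → 58.9 − 1.7 × 2.2 = 55.16; deviate to 0 → 42.9. IC holds (55.16 ≥ 42.9).
Mediocre type: stay at 0 → 42.9; mimic → 58.9 − 5.3 × 2.2 = 47.24. IC fails (42.9 < 47.24).
1 of 2 constraints hold, so this profile is not an equilibrium.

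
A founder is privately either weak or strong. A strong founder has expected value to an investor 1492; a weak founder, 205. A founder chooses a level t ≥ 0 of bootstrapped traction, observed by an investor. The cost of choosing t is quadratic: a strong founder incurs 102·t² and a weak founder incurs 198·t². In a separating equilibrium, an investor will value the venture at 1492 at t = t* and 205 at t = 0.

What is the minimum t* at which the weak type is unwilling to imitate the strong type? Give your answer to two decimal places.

2.55

The weak type at t = 0 receives 205; imitating at t* yields 1492 − 198·t*².
Indifference: 205 = 1492 − 198·t*², so t*² = (1492 − 205) / 198 = 6.5.
t* = √6.5 ≈ 2.55.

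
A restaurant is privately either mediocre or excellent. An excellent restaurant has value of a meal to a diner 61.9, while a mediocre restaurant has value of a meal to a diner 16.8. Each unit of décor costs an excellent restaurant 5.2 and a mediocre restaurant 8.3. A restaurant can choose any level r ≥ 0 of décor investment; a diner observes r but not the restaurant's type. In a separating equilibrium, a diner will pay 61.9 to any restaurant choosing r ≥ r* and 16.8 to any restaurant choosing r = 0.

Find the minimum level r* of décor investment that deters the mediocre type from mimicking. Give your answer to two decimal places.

5.43

A mediocre restaurant choosing r = 0 receives 16.8.
Imitating at r* instead would pay 61.9 at cost 8.3·r*, netting 61.9 − 8.3·r*.
Indifference: 16.8 = 61.9 − 8.3·r*, so r* = (61.9 − 16.8) / 8.3 ≈ 5.43.
This is the mediocre type's binding incentive-compatibility constraint; any r ≥ 5.43 sustains separation on that side.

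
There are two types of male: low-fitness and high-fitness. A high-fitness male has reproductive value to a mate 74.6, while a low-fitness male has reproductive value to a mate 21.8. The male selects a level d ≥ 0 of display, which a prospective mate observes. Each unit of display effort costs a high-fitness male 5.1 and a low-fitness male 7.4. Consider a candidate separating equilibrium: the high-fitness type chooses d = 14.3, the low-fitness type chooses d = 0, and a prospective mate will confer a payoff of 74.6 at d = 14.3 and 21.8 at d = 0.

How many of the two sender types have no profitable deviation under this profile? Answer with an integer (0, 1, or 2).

1

Low-fitness type: stay at 0 → 21.8; mimic → 74.6 − 7.4 × 14.3 = -31.22. IC holds (21.8 ≥ -31.22).
High-fitness type: signal → 74.6 − 5.1 × 14.3 = 1.67; deviate to 0 → 21.8. IC fails (1.67 < 21.8).
1 of 2 constraints hold, so this profile is not an equilibrium.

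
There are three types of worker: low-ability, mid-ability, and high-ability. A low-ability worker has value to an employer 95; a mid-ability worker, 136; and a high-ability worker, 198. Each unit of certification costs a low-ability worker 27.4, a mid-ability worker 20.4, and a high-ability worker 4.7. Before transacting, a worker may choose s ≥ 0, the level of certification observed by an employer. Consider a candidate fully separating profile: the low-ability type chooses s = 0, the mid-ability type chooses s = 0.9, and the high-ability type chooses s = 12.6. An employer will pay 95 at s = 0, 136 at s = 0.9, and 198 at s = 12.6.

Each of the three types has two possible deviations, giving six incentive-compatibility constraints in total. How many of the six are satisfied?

5

Mid-ability (own payoff 136 − 20.4×0.9 = 117.64): to s=0 gives 95 → no gain ✓; to s=12.6 gives 198 − 20.4×12.6 = -59.04 → no gain ✓.
Low-ability (own payoff 95): to s=0.9 gives 136 − 27.4×0.9 = 111.34 → profitable ✗; to s=12.6 gives 198 − 27.4×12.6 = -147.24 → no gain ✓.
High-ability (own payoff 198 − 4.7×12.6 = 138.78): to s=0 gives 95 → no gain ✓; to s=0.9 gives 136 − 4.7×0.9 = 131.77 → no gain ✓.
5 of the 6 constraints hold; not an equilibrium.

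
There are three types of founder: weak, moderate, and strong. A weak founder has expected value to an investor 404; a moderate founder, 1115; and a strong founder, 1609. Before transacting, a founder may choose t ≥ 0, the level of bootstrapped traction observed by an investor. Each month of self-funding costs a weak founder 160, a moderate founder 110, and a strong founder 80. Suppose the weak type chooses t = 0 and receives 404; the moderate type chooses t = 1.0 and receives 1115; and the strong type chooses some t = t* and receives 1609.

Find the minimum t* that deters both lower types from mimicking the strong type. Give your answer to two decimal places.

7.53

Weak type (on-path payoff 404) won't mimic when 404 ≥ 1609 − 160·t*, i.e. t* ≥ 7.53.
Moderate type (on-path payoff 1115 − 110×1.0 = 1005) won't mimic when 1005 ≥ 1609 − 110·t*, i.e. t* ≥ 5.49.
Both must hold, so t* = max(7.53, 5.49) = 7.53. The weak type's constraint binds.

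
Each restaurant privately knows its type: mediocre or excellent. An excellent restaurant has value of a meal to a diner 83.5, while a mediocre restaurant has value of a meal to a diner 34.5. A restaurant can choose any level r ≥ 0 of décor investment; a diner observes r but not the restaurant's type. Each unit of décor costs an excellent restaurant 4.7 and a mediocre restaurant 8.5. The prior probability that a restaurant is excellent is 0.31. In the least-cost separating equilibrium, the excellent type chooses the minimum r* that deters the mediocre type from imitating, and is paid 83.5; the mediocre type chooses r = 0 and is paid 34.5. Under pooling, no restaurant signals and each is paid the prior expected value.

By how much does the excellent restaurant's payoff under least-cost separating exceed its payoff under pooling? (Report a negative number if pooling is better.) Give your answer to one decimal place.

Least-cost separating signal: r* solves 34.5 = 83.5 − 8.5·r*, so r* = (83.5 − 34.5)/8.5 ≈ 5.7647.
Excellent type's separating payoff: 83.5 − 4.7 × r* = 83.5 − 4.7 × (83.5 − 34.5)/8.5 = 83.5 − 230.3/8.5 ≈ 56.406.
Pooling payoff: 0.31 × 83.5 + 0.69 × 34.5 = 49.69.
Difference: 56.406 − 49.69 = 6.716, i.e. 6.7 to one decimal place.
The excellent type prefers to separate.

6.7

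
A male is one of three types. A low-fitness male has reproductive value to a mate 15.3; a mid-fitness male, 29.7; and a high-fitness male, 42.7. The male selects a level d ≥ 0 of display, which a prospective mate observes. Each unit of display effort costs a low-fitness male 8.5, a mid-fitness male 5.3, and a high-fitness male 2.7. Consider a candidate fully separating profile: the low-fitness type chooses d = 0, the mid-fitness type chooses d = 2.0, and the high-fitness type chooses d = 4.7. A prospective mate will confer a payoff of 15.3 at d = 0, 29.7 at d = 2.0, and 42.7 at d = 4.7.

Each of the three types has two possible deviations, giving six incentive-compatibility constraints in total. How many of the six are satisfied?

High-fitness (own payoff 42.7 − 2.7×4.7 = 30.01): to d=0 gives 15.3 → no gain ✓; to d=2.0 gives 29.7 − 2.7×2.0 = 24.3 → no gain ✓.
Mid-fitness (own payoff 29.7 − 5.3×2.0 = 19.1): to d=0 gives 15.3 → no gain ✓; to d=4.7 gives 42.7 − 5.3×4.7 = 17.79 → no gain ✓.
Low-fitness (own payoff 15.3): to d=2.0 gives 29.7 − 8.5×2.0 = 12.7 → no gain ✓; to d=4.7 gives 42.7 − 8.5×4.7 = 2.75 → no gain ✓.
6 of the 6 constraints hold; this profile is a separating equilibrium.

6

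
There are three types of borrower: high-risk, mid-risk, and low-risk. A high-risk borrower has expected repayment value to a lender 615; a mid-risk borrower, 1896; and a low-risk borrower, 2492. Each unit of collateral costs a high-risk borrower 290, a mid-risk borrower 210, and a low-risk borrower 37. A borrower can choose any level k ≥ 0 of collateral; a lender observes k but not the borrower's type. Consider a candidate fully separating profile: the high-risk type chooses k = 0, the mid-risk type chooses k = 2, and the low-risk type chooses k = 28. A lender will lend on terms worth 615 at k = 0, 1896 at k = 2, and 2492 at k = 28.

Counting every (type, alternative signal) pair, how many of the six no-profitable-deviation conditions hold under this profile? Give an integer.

4

Low-risk (own payoff 2492 − 37×28 = 1456): to k=0 gives 615 → no gain ✓; to k=2 gives 1896 − 37×2 = 1822 → profitable ✗.
Mid-risk (own payoff 1896 − 210×2 = 1476): to k=0 gives 615 → no gain ✓; to k=28 gives 2492 − 210×28 = -3388 → no gain ✓.
High-risk (own payoff 615): to k=2 gives 1896 − 290×2 = 1316 → profitable ✗; to k=28 gives 2492 − 290×28 = -5628 → no gain ✓.
4 of the 6 constraints hold; not an equilibrium.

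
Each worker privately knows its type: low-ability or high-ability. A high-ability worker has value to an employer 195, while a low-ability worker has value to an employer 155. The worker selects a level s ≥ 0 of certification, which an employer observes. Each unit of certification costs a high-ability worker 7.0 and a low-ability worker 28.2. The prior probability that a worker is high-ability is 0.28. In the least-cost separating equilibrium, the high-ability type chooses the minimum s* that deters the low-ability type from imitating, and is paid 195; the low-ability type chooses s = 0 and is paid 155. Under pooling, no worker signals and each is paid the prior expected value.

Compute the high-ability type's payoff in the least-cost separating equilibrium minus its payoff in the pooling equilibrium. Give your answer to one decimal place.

Least-cost separating signal: s* solves 155 = 195 − 28.2·s*, so s* = (195 − 155)/28.2 ≈ 1.4184.
High-ability type's separating payoff: 195 − 7.0 × s* = 195 − 7.0 × (195 − 155)/28.2 = 195 − 280/28.2 ≈ 185.071.
Pooling payoff: 0.28 × 195 + 0.72 × 155 = 166.2.
Difference: 185.071 − 166.2 = 18.871, i.e. 18.9 to one decimal place.
The high-ability type prefers to separate.

18.9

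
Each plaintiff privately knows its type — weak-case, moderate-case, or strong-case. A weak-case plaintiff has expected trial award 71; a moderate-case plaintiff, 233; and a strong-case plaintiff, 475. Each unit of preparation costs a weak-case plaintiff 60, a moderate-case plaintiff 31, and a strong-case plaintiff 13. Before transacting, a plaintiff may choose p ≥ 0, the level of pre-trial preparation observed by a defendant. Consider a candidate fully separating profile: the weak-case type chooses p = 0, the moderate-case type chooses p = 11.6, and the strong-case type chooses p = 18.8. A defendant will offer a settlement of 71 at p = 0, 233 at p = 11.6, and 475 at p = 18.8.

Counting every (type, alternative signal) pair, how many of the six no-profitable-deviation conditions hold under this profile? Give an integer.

Strong-case (own payoff 475 − 13×18.8 = 230.6): to p=0 gives 71 → no gain ✓; to p=11.6 gives 233 − 13×11.6 = 82.2 → no gain ✓.
Weak-case (own payoff 71): to p=11.6 gives 233 − 60×11.6 = -463 → no gain ✓; to p=18.8 gives 475 − 60×18.8 = -653 → no gain ✓.
Moderate-case (own payoff 233 − 31×11.6 = -126.6): to p=0 gives 71 → profitable ✗; to p=18.8 gives 475 − 31×18.8 = -107.8 → profitable ✗.
4 of the 6 constraints hold; not an equilibrium.

4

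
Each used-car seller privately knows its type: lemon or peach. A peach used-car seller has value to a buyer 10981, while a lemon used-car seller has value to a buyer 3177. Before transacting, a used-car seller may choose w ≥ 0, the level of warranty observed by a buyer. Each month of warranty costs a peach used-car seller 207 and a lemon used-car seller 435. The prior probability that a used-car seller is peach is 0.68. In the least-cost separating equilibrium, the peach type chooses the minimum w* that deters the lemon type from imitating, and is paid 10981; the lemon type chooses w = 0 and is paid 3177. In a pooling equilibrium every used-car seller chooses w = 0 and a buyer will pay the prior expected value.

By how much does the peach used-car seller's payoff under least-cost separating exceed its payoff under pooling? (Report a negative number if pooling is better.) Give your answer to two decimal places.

Least-cost separating signal: w* solves 3177 = 10981 − 435·w*, so w* = (10981 − 3177)/435 ≈ 17.9402.
Peach type's separating payoff: 10981 − 207 × w* = 10981 − 207 × (10981 − 3177)/435 = 10981 − 1615428/435 ≈ 7267.3724.
Pooling payoff: 0.68 × 10981 + 0.32 × 3177 = 8483.72.
Difference: 7267.3724 − 8483.72 = -1216.3476, i.e. -1216.35 to two decimal places.
The peach type would prefer the pooling outcome.

-1216.35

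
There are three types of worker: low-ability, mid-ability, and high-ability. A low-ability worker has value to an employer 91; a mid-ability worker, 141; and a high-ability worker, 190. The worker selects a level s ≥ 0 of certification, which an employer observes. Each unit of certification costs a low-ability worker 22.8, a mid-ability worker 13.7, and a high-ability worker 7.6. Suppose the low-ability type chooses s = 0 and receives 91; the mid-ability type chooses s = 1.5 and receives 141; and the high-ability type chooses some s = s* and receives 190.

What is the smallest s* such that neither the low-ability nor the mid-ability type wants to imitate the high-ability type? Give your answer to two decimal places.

Mid-ability type (on-path payoff 141 − 13.7×1.5 = 120.45) won't mimic when 120.45 ≥ 190 − 13.7·s*, i.e. s* ≥ 5.08.
Low-ability type (on-path payoff 91) won't mimic when 91 ≥ 190 − 22.8·s*, i.e. s* ≥ 4.34.
Both must hold, so s* = max(4.34, 5.08) = 5.08. The mid-ability type's constraint binds.

5.08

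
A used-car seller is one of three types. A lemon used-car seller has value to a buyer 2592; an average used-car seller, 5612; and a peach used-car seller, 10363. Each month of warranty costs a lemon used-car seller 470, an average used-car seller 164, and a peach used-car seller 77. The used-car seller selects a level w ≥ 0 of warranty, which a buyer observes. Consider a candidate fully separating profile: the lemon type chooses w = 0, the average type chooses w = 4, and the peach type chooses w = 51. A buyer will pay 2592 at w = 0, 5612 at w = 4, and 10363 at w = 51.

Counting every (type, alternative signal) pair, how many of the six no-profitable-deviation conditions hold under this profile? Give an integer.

5

Lemon (own payoff 2592): to w=4 gives 5612 − 470×4 = 3732 → profitable ✗; to w=51 gives 10363 − 470×51 = -13607 → no gain ✓.
Peach (own payoff 10363 − 77×51 = 6436): to w=0 gives 2592 → no gain ✓; to w=4 gives 5612 − 77×4 = 5304 → no gain ✓.
Average (own payoff 5612 − 164×4 = 4956): to w=0 gives 2592 → no gain ✓; to w=51 gives 10363 − 164×51 = 1999 → no gain ✓.
5 of the 6 constraints hold; not an equilibrium.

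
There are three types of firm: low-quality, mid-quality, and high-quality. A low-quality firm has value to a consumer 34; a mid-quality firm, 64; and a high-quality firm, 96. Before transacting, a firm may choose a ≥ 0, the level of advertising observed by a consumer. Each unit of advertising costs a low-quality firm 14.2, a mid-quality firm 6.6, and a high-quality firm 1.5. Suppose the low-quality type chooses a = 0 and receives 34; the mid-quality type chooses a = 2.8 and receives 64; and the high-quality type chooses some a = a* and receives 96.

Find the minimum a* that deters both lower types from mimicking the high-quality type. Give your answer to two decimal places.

Mid-quality type (on-path payoff 64 − 6.6×2.8 = 45.52) won't mimic when 45.52 ≥ 96 − 6.6·a*, i.e. a* ≥ 7.65.
Low-quality type (on-path payoff 34) won't mimic when 34 ≥ 96 − 14.2·a*, i.e. a* ≥ 4.37.
Both must hold, so a* = max(4.37, 7.65) = 7.65. The mid-quality type's constraint binds.

7.65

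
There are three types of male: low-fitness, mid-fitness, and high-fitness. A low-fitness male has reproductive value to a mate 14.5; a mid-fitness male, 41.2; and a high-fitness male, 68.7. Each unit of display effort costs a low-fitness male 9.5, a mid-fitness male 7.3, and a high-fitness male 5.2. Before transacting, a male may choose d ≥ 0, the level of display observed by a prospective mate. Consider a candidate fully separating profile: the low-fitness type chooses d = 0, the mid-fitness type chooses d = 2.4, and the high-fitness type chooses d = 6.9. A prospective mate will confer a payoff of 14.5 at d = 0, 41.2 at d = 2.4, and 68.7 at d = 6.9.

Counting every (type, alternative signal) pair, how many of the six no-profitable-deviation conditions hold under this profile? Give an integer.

5

High-fitness (own payoff 68.7 − 5.2×6.9 = 32.82): to d=0 gives 14.5 → no gain ✓; to d=2.4 gives 41.2 − 5.2×2.4 = 28.72 → no gain ✓.
Mid-fitness (own payoff 41.2 − 7.3×2.4 = 23.68): to d=0 gives 14.5 → no gain ✓; to d=6.9 gives 68.7 − 7.3×6.9 = 18.33 → no gain ✓.
Low-fitness (own payoff 14.5): to d=2.4 gives 41.2 − 9.5×2.4 = 18.4 → profitable ✗; to d=6.9 gives 68.7 − 9.5×6.9 = 3.15 → no gain ✓.
5 of the 6 constraints hold; not an equilibrium.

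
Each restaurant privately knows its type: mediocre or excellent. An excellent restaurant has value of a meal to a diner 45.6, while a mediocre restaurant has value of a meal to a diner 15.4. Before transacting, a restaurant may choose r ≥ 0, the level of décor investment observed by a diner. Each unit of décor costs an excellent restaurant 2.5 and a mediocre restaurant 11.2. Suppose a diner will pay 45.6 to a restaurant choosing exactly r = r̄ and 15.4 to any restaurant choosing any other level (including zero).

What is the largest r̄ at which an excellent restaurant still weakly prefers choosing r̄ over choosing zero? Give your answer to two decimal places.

12.08

Choosing r̄ yields the excellent type 45.6 − 2.5·r̄; choosing zero yields 15.4.
The excellent type is indifferent at 45.6 − 2.5·r̄ = 15.4, i.e. r̄ = (45.6 − 15.4) / 2.5 = 12.08.
For any r̄ above 12.08 the excellent type would rather pool at zero, so separation collapses.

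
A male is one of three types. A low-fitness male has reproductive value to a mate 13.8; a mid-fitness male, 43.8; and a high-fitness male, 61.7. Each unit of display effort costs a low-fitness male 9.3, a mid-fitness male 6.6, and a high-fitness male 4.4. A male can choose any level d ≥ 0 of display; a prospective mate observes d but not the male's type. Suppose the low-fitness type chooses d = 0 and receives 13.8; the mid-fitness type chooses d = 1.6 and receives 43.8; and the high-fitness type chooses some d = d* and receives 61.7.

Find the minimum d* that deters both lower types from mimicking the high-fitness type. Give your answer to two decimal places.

5.15

Mid-fitness type (on-path payoff 43.8 − 6.6×1.6 = 33.24) won't mimic when 33.24 ≥ 61.7 − 6.6·d*, i.e. d* ≥ 4.31.
Low-fitness type (on-path payoff 13.8) won't mimic when 13.8 ≥ 61.7 − 9.3·d*, i.e. d* ≥ 5.15.
Both must hold, so d* = max(5.15, 4.31) = 5.15. The low-fitness type's constraint binds.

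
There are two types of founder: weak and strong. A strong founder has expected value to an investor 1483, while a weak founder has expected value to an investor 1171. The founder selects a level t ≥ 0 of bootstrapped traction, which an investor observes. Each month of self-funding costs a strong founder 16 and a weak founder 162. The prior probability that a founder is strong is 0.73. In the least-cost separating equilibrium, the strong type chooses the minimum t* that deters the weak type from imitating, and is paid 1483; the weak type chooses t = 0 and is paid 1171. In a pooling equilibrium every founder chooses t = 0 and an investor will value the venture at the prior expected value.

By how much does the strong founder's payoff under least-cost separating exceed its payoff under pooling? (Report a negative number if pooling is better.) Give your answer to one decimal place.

Least-cost separating signal: t* solves 1171 = 1483 − 162·t*, so t* = (1483 − 1171)/162 ≈ 1.9259.
Strong type's separating payoff: 1483 − 16 × t* = 1483 − 16 × (1483 − 1171)/162 = 1483 − 4992/162 ≈ 1452.185.
Pooling payoff: 0.73 × 1483 + 0.27 × 1171 = 1398.76.
Difference: 1452.185 − 1398.76 = 53.425, i.e. 53.4 to one decimal place.
The strong type prefers to separate.

53.4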